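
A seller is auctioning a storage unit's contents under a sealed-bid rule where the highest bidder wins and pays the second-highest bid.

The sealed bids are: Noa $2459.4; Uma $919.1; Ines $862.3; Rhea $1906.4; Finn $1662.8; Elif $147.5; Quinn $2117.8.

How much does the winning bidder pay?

$2117.8

Highest bid: Noa at $2459.4, so Noa wins.
Second-highest bid: Quinn at $2117.8 — that is the price the winner pays.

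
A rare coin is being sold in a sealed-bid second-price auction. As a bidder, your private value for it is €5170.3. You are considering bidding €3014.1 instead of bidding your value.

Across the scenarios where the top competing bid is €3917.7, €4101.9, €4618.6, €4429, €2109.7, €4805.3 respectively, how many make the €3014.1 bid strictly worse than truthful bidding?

The deviation hurts exactly when the highest competing bid lies strictly between €3014.1 and €5170.3 — underbidding then forfeits a profitable win.
€3917.7: inside the interval → strictly worse (loss €1252.6).
€4101.9: inside the interval → strictly worse (loss €1068.4).
€4618.6: inside the interval → strictly worse (loss €551.7).
€4429: inside the interval → strictly worse (loss €741.3).
€2109.7: below both → same outcome either way.
€4805.3: inside the interval → strictly worse (loss €365).
Count: 5.

5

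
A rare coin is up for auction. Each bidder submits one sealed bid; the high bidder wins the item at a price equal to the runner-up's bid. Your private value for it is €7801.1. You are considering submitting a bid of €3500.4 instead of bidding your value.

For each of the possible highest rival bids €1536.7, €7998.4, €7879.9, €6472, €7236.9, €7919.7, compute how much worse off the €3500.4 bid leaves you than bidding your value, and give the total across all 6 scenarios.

The deviation costs you only when the competing bid falls strictly between €3500.4 and €7801.1; elsewhere both bids give the same outcome.
€1536.7: outcomes coincide → loss €0.
€7998.4: outcomes coincide → loss €0.
€7879.9: outcomes coincide → loss €0.
€6472: truthful payoff €1329.1, deviation payoff €0 → loss €1329.1.
€7236.9: truthful payoff €564.2, deviation payoff €0 → loss €564.2.
€7919.7: outcomes coincide → loss €0.
Total loss = €1329.1 + €564.2 = €1893.3.
In a second-price auction your bid sets only whether you win, not what you pay, so bidding your true value is weakly dominant.

€1893.3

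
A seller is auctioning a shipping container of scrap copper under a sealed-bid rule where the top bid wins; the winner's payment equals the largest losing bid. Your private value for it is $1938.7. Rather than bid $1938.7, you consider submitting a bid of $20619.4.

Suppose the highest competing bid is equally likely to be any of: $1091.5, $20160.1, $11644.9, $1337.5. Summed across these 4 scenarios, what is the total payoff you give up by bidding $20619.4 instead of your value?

The deviation costs you only when the competing bid falls strictly between $1938.7 and $20619.4; elsewhere both bids give the same outcome.
$1091.5: outcomes coincide → loss $0.
$20160.1: truthful payoff $0, deviation payoff −$18221.4 → loss $18221.4.
$11644.9: truthful payoff $0, deviation payoff −$9706.2 → loss $9706.2.
$1337.5: outcomes coincide → loss $0.
Total loss = $18221.4 + $9706.2 = $27927.6.

$27927.6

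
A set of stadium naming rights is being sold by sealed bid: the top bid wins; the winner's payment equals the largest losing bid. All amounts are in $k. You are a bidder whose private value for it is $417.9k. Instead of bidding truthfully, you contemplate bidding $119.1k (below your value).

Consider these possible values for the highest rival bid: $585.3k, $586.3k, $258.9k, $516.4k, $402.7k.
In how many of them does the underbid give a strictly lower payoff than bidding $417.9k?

2

The deviation hurts exactly when the highest competing bid lies strictly between $119.1k and $417.9k — underbidding then forfeits a profitable win.
$585.3k: above both → same outcome either way.
$586.3k: above both → same outcome either way.
$258.9k: inside the interval → strictly worse (loss $159k).
$516.4k: above both → same outcome either way.
$402.7k: inside the interval → strictly worse (loss $15.2k).
Count: 2.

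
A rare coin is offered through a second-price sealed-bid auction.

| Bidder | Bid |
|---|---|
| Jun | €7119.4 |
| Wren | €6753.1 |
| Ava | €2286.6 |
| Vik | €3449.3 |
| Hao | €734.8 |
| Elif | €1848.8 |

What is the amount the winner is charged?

€6753.1

Highest bid: Jun at €7119.4, so Jun wins.
Second-highest bid: Wren at €6753.1 — that is the price the winner pays.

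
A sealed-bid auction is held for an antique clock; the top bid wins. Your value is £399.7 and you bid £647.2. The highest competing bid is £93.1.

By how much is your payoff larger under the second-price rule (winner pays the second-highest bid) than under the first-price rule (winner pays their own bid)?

You have the highest bid, so you win under either rule.
Second-price: pay £93.1 → payoff £306.6.
First-price: pay your own bid £647.2 → payoff −£247.5.
Difference = £306.6 − (−£247.5) = £554.1.

£554.1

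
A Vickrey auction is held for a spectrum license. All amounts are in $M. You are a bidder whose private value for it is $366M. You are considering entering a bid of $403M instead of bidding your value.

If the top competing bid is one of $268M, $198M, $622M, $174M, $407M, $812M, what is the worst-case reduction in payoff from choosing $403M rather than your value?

$0M

$268M: same outcome either way → loss $0M.
$198M: same outcome either way → loss $0M.
$622M: same outcome either way → loss $0M.
$174M: same outcome either way → loss $0M.
$407M: same outcome either way → loss $0M.
$812M: same outcome either way → loss $0M.
Maximum loss: $0M.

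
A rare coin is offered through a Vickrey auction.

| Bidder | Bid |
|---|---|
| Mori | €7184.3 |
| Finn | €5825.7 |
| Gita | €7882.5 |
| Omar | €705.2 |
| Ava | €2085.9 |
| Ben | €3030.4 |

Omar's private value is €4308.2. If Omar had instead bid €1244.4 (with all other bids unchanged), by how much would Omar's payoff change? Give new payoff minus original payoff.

The highest bid among the other bidders is €7882.5; Omar's bid doesn't change that.
Original bid €705.2: Omar is not highest (top rival bid is €7882.5); payoff €0.
Alternative bid €1244.4: Omar is not highest (top rival bid is €7882.5); payoff €0.
Change in payoff = €0 − (€0) = €0.

€0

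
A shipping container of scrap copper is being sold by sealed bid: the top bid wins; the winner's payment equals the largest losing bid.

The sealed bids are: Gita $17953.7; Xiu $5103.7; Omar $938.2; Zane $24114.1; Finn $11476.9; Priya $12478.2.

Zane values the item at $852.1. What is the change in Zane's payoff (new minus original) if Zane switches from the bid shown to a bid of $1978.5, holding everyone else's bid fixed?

$17101.6

The highest bid among the other bidders is $17953.7; Zane's bid doesn't change that.
Original bid $24114.1: Zane is highest, pays the top rival bid $17953.7; payoff $852.1 − $17953.7 = −$17101.6.
Alternative bid $1978.5: Zane is not highest (top rival bid is $17953.7); payoff $0.
Change in payoff = $0 − (−$17101.6) = $17101.6.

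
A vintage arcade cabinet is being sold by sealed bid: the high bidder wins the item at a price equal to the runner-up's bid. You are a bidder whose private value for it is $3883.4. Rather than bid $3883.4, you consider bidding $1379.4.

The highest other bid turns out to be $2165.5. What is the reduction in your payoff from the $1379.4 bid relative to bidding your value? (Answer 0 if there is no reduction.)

Bidding your value $3883.4: you win (since $3883.4 > $2165.5) and pay $2165.5. Payoff $1717.9.
Bidding $1379.4: you lose. Payoff $0.
The competing bid $2165.5 lies between your shaded bid and your value, so underbidding forfeits an item you could have won at a profitable price.
Loss from deviating = $1717.9 − ($0) = $1717.9.
In a second-price auction your bid sets only whether you win, not what you pay, so bidding your true value is weakly dominant.

$1717.9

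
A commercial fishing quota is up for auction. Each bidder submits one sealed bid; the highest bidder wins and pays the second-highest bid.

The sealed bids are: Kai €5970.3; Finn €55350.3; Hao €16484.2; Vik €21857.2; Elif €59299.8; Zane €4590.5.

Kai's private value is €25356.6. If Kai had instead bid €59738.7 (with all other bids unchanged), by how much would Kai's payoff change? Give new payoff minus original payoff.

−€33943.2

The highest bid among the other bidders is €59299.8; Kai's bid doesn't change that.
Original bid €5970.3: Kai is not highest (top rival bid is €59299.8); payoff €0.
Alternative bid €59738.7: Kai is highest, pays the top rival bid €59299.8; payoff €25356.6 − €59299.8 = −€33943.2.
Change in payoff = −€33943.2 − (€0) = −€33943.2.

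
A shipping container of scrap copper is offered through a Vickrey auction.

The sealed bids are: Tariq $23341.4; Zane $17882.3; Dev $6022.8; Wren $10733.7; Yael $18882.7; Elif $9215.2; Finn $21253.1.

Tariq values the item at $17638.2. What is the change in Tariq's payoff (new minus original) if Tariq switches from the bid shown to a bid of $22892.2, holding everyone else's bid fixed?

$0

The highest bid among the other bidders is $21253.1; Tariq's bid doesn't change that.
Original bid $23341.4: Tariq is highest, pays the top rival bid $21253.1; payoff $17638.2 − $21253.1 = −$3614.9.
Alternative bid $22892.2: Tariq is highest, pays the top rival bid $21253.1; payoff $17638.2 − $21253.1 = −$3614.9.
Change in payoff = −$3614.9 − (−$3614.9) = $0.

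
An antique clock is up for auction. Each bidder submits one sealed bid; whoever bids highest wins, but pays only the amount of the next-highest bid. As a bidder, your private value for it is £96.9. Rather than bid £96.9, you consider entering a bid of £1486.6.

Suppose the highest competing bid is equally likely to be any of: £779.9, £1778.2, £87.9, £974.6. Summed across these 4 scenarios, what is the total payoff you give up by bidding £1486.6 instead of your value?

£1560.7

The deviation costs you only when the competing bid falls strictly between £96.9 and £1486.6; elsewhere both bids give the same outcome.
£779.9: truthful payoff £0, deviation payoff −£683 → loss £683.
£1778.2: outcomes coincide → loss £0.
£87.9: outcomes coincide → loss £0.
£974.6: truthful payoff £0, deviation payoff −£877.7 → loss £877.7.
Total loss = £683 + £877.7 = £1560.7.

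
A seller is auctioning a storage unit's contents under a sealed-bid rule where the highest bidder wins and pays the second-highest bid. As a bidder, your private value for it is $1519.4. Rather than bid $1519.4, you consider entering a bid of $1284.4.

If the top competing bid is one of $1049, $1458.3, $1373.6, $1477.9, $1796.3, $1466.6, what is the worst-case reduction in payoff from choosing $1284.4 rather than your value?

$1049: same outcome either way → loss $0.
$1458.3: truthful gives $61.1, deviation gives $0 → loss $61.1.
$1373.6: truthful gives $145.8, deviation gives $0 → loss $145.8.
$1477.9: truthful gives $41.5, deviation gives $0 → loss $41.5.
$1796.3: same outcome either way → loss $0.
$1466.6: truthful gives $52.8, deviation gives $0 → loss $52.8.
Maximum loss: $145.8.

$145.8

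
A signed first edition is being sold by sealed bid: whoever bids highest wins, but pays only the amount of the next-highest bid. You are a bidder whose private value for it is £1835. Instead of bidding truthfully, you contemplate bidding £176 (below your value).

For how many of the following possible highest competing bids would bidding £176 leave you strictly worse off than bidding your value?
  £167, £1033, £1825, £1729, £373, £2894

The deviation hurts exactly when the highest competing bid lies strictly between £176 and £1835 — underbidding then forfeits a profitable win.
£167: below both → same outcome either way.
£1033: inside the interval → strictly worse (loss £802).
£1825: inside the interval → strictly worse (loss £10).
£1729: inside the interval → strictly worse (loss £106).
£373: inside the interval → strictly worse (loss £1462).
£2894: above both → same outcome either way.
Count: 4.

4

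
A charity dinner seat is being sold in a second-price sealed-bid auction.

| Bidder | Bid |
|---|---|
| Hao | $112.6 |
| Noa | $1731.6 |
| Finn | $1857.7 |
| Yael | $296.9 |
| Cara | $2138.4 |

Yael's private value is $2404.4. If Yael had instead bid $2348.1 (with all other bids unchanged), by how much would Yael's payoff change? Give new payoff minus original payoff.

The highest bid among the other bidders is $2138.4; Yael's bid doesn't change that.
Original bid $296.9: Yael is not highest (top rival bid is $2138.4); payoff $0.
Alternative bid $2348.1: Yael is highest, pays the top rival bid $2138.4; payoff $2404.4 − $2138.4 = $266.
Change in payoff = $266 − ($0) = $266.

$266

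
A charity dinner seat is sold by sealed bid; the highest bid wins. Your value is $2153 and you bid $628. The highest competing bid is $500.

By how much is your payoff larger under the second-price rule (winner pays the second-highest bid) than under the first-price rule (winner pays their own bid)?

You have the highest bid, so you win under either rule.
Second-price: pay $500 → payoff $1653.
First-price: pay your own bid $628 → payoff $1525.
Difference = $1653 − ($1525) = $128.

$128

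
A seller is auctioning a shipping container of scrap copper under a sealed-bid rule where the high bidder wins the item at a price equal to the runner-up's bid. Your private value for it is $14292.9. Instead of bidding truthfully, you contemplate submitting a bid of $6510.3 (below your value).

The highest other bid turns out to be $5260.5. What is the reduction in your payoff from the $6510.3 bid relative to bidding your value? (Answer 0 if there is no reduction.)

$0

Bidding your value $14292.9: you win (since $14292.9 > $5260.5) and pay $5260.5. Payoff $9032.4.
Bidding $6510.3: you win and pay $5260.5. Payoff $14292.9 − $5260.5 = $9032.4.
Difference = $9032.4 − $9032.4 = $0; both bids lead to the same outcome because the competing bid is below both your value and your alternative bid.
In a second-price auction your bid sets only whether you win, not what you pay, so bidding your true value is weakly dominant.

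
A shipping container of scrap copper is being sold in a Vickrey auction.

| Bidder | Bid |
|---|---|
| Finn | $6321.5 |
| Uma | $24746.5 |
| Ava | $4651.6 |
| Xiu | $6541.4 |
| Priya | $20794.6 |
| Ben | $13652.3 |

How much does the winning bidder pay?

Highest bid: Uma at $24746.5, so Uma wins.
Second-highest bid: Priya at $20794.6 — that is the price the winner pays.

$20794.6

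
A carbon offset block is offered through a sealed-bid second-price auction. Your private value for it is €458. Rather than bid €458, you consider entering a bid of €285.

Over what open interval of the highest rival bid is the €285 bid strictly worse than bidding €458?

(€285, €458)

If the competing bid is below €285, both bids win at the same price — no difference.
If it is above €458, both bids lose — no difference.
If it lies strictly between €285 and €458, bidding your value wins at a price below your value (positive payoff) while bidding €285 loses (payoff 0).
So the deviation strictly hurts on the open interval (€285, €458).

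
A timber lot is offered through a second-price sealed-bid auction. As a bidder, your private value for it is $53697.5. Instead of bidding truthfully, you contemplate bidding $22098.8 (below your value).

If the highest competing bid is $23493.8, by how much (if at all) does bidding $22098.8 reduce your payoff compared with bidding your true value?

Bidding your value $53697.5: you win (since $53697.5 > $23493.8) and pay $23493.8. Payoff $30203.7.
Bidding $22098.8: you lose. Payoff $0.
The competing bid $23493.8 lies between your shaded bid and your value, so underbidding forfeits an item you could have won at a profitable price.
Loss from deviating = $30203.7 − ($0) = $30203.7.

$30203.7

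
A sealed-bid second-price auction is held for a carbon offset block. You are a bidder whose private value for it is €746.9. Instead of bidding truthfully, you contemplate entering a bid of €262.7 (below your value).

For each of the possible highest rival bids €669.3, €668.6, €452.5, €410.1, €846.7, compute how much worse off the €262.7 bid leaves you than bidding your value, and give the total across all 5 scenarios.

The deviation costs you only when the competing bid falls strictly between €262.7 and €746.9; elsewhere both bids give the same outcome.
€669.3: truthful payoff €77.6, deviation payoff €0 → loss €77.6.
€668.6: truthful payoff €78.3, deviation payoff €0 → loss €78.3.
€452.5: truthful payoff €294.4, deviation payoff €0 → loss €294.4.
€410.1: truthful payoff €336.8, deviation payoff €0 → loss €336.8.
€846.7: outcomes coincide → loss €0.
Total loss = €77.6 + €78.3 + €294.4 + €336.8 = €787.1.

€787.1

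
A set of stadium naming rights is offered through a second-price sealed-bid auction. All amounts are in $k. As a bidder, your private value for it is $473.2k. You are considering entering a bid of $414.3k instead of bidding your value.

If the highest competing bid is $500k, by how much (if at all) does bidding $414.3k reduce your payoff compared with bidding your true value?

$0k

Bidding your value $473.2k: you lose (since $473.2k < $500k). Payoff $0k.
Bidding $414.3k: you lose. Payoff $0k.
Difference = $0k − $0k = $0k; both bids lead to the same outcome because the competing bid is above both your value and your alternative bid.
In a second-price auction your bid sets only whether you win, not what you pay, so bidding your true value is weakly dominant.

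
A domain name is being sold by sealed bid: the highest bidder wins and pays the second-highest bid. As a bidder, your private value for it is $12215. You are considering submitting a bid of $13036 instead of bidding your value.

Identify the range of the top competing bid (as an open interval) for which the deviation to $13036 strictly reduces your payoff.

($12215, $13036)

If the competing bid is below $12215, both bids win at the same price — no difference.
If it is above $13036, both bids lose — no difference.
If it lies strictly between $12215 and $13036, bidding your value loses (payoff 0) while bidding $13036 wins at a price above your value (payoff negative).
So the deviation strictly hurts on the open interval ($12215, $13036).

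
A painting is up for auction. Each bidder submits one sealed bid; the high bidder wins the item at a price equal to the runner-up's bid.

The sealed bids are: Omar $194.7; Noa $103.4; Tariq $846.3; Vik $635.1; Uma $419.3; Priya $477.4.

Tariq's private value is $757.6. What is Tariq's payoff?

Highest bid: Tariq at $846.3, so Tariq wins.
Second-highest bid: Vik at $635.1 — that is the price the winner pays.
Tariq's payoff = value − price = $757.6 − $635.1 = $122.5.

$122.5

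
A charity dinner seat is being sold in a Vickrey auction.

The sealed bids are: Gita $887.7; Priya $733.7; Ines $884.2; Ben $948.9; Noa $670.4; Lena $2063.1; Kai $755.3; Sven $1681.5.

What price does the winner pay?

Highest bid: Lena at $2063.1, so Lena wins.
Second-highest bid: Sven at $1681.5 — that is the price the winner pays.

$1681.5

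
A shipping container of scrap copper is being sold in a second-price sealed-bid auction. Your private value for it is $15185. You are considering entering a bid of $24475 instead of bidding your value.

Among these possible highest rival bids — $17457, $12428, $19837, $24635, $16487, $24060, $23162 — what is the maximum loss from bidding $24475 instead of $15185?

$17457: truthful gives $0, deviation gives −$2272 → loss $2272.
$12428: same outcome either way → loss $0.
$19837: truthful gives $0, deviation gives −$4652 → loss $4652.
$24635: same outcome either way → loss $0.
$16487: truthful gives $0, deviation gives −$1302 → loss $1302.
$24060: truthful gives $0, deviation gives −$8875 → loss $8875.
$23162: truthful gives $0, deviation gives −$7977 → loss $7977.
Maximum loss: $8875.

$8875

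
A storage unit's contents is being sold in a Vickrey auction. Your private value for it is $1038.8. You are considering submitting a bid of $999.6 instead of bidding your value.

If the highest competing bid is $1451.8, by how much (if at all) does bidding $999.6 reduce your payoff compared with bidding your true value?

Bidding your value $1038.8: you lose (since $1038.8 < $1451.8). Payoff $0.
Bidding $999.6: you lose. Payoff $0.
Difference = $0 − $0 = $0; both bids lead to the same outcome because the competing bid is above both your value and your alternative bid.
In a second-price auction your bid sets only whether you win, not what you pay, so bidding your true value is weakly dominant.

$0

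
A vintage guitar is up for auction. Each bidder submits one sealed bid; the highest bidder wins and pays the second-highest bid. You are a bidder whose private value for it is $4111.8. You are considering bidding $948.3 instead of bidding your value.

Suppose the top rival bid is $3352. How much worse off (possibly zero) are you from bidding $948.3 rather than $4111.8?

Bidding your value $4111.8: you win (since $4111.8 > $3352) and pay $3352. Payoff $759.8.
Bidding $948.3: you lose. Payoff $0.
The competing bid $3352 lies between your shaded bid and your value, so underbidding forfeits an item you could have won at a profitable price.
Loss from deviating = $759.8 − ($0) = $759.8.

$759.8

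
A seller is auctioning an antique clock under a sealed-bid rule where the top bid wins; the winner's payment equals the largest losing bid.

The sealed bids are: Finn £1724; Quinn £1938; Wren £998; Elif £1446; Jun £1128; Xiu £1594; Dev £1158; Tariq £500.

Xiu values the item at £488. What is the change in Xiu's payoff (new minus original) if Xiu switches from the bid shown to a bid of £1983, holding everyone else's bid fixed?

−£1450

The highest bid among the other bidders is £1938; Xiu's bid doesn't change that.
Original bid £1594: Xiu is not highest (top rival bid is £1938); payoff £0.
Alternative bid £1983: Xiu is highest, pays the top rival bid £1938; payoff £488 − £1938 = −£1450.
Change in payoff = −£1450 − (£0) = −£1450.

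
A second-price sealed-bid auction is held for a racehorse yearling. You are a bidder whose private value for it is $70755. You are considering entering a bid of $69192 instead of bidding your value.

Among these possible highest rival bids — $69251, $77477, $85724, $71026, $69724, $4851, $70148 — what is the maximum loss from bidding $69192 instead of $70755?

$1504

$69251: truthful gives $1504, deviation gives $0 → loss $1504.
$77477: same outcome either way → loss $0.
$85724: same outcome either way → loss $0.
$71026: same outcome either way → loss $0.
$69724: truthful gives $1031, deviation gives $0 → loss $1031.
$4851: same outcome either way → loss $0.
$70148: truthful gives $607, deviation gives $0 → loss $607.
Maximum loss: $1504.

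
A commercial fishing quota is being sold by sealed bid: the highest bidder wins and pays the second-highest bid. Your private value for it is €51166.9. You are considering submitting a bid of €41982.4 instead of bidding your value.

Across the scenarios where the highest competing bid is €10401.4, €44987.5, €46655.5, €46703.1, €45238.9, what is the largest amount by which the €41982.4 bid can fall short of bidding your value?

€6179.4

€10401.4: same outcome either way → loss €0.
€44987.5: truthful gives €6179.4, deviation gives €0 → loss €6179.4.
€46655.5: truthful gives €4511.4, deviation gives €0 → loss €4511.4.
€46703.1: truthful gives €4463.8, deviation gives €0 → loss €4463.8.
€45238.9: truthful gives €5928, deviation gives €0 → loss €5928.
Maximum loss: €6179.4.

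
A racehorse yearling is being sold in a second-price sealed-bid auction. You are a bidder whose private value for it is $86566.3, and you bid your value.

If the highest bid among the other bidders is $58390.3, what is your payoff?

Your bid $86566.3 exceeds the highest competing bid $58390.3, so you win.
In a second-price auction the winner pays the second-highest bid, $58390.3.
Payoff = value − price = $86566.3 − $58390.3 = $28176.

$28176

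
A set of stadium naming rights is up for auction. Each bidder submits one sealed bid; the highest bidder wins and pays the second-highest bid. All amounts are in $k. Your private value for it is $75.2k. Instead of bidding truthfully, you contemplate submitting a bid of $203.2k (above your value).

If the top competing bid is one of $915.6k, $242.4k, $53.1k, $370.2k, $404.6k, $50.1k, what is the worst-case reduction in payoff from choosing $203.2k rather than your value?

$0k

$915.6k: same outcome either way → loss $0k.
$242.4k: same outcome either way → loss $0k.
$53.1k: same outcome either way → loss $0k.
$370.2k: same outcome either way → loss $0k.
$404.6k: same outcome either way → loss $0k.
$50.1k: same outcome either way → loss $0k.
Maximum loss: $0k.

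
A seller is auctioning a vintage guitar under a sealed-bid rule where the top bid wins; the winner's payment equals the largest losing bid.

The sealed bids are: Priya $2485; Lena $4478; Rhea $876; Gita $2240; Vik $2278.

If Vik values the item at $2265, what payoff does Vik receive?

$0

Highest bid: Lena at $4478, so Lena wins.
Second-highest bid: Priya at $2485 — that is the price the winner pays.
Vik did not win, so Vik pays nothing and receives nothing: payoff $0.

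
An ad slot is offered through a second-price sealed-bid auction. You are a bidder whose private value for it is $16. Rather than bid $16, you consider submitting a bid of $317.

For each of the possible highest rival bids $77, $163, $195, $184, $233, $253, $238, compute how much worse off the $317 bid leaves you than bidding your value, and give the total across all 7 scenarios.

The deviation costs you only when the competing bid falls strictly between $16 and $317; elsewhere both bids give the same outcome.
$77: truthful payoff $0, deviation payoff −$61 → loss $61.
$163: truthful payoff $0, deviation payoff −$147 → loss $147.
$195: truthful payoff $0, deviation payoff −$179 → loss $179.
$184: truthful payoff $0, deviation payoff −$168 → loss $168.
$233: truthful payoff $0, deviation payoff −$217 → loss $217.
$253: truthful payoff $0, deviation payoff −$237 → loss $237.
$238: truthful payoff $0, deviation payoff −$222 → loss $222.
Total loss = $61 + $147 + $179 + $168 + $217 + $237 + $222 = $1231.
Because the price is fixed by the runner-up's bid, deviating from your value can only change a good outcome into a bad one — never the reverse.

$1231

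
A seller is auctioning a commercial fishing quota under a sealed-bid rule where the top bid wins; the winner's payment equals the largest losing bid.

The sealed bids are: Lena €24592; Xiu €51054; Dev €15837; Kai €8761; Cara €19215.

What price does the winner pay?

Highest bid: Xiu at €51054, so Xiu wins.
Second-highest bid: Lena at €24592 — that is the price the winner pays.

€24592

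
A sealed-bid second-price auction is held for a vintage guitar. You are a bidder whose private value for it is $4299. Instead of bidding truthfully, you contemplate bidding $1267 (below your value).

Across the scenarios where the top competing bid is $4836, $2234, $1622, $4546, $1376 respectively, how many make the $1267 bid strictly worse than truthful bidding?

The deviation hurts exactly when the highest competing bid lies strictly between $1267 and $4299 — underbidding then forfeits a profitable win.
$4836: above both → same outcome either way.
$2234: inside the interval → strictly worse (loss $2065).
$1622: inside the interval → strictly worse (loss $2677).
$4546: above both → same outcome either way.
$1376: inside the interval → strictly worse (loss $2923).
Count: 3.

3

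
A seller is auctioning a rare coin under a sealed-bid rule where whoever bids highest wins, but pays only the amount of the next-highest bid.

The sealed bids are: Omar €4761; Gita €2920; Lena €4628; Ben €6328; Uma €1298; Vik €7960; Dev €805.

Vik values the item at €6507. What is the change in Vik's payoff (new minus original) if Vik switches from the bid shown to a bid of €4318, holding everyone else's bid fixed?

The highest bid among the other bidders is €6328; Vik's bid doesn't change that.
Original bid €7960: Vik is highest, pays the top rival bid €6328; payoff €6507 − €6328 = €179.
Alternative bid €4318: Vik is not highest (top rival bid is €6328); payoff €0.
Change in payoff = €0 − (€179) = −€179.

−€179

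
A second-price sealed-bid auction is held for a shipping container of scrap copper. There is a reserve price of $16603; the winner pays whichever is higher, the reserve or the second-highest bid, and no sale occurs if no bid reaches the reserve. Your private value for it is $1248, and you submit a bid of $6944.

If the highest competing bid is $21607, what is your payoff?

Your bid $6944 is below the highest competing bid $21607, so you lose. Payoff $0.

$0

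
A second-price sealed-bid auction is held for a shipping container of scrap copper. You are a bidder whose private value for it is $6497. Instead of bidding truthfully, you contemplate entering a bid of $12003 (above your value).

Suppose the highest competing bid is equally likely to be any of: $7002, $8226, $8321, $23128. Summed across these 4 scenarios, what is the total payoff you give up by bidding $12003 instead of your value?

The deviation costs you only when the competing bid falls strictly between $6497 and $12003; elsewhere both bids give the same outcome.
$7002: truthful payoff $0, deviation payoff −$505 → loss $505.
$8226: truthful payoff $0, deviation payoff −$1729 → loss $1729.
$8321: truthful payoff $0, deviation payoff −$1824 → loss $1824.
$23128: outcomes coincide → loss $0.
Total loss = $505 + $1729 + $1824 = $4058.

$4058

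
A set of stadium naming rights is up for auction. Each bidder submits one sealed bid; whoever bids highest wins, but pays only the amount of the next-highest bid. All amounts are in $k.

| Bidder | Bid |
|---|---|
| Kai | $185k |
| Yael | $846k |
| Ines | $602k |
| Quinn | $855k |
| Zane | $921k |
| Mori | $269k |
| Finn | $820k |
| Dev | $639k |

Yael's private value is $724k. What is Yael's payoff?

Highest bid: Zane at $921k, so Zane wins.
Second-highest bid: Quinn at $855k — that is the price the winner pays.
Yael did not win, so Yael pays nothing and receives nothing: payoff $0k.

$0k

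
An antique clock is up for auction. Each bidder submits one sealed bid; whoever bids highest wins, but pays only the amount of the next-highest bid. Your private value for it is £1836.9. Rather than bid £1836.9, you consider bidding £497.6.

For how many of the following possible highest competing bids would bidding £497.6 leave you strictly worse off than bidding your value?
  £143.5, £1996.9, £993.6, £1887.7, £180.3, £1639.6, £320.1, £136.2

2

The deviation hurts exactly when the highest competing bid lies strictly between £497.6 and £1836.9 — underbidding then forfeits a profitable win.
£143.5: below both → same outcome either way.
£1996.9: above both → same outcome either way.
£993.6: inside the interval → strictly worse (loss £843.3).
£1887.7: above both → same outcome either way.
£180.3: below both → same outcome either way.
£1639.6: inside the interval → strictly worse (loss £197.3).
£320.1: below both → same outcome either way.
£136.2: below both → same outcome either way.
Count: 2.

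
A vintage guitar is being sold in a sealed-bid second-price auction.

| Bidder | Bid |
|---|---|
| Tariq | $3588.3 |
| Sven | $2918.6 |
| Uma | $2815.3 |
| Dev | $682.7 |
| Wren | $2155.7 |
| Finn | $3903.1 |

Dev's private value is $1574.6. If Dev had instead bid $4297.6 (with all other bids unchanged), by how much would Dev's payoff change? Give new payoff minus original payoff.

−$2328.5

The highest bid among the other bidders is $3903.1; Dev's bid doesn't change that.
Original bid $682.7: Dev is not highest (top rival bid is $3903.1); payoff $0.
Alternative bid $4297.6: Dev is highest, pays the top rival bid $3903.1; payoff $1574.6 − $3903.1 = −$2328.5.
Change in payoff = −$2328.5 − ($0) = −$2328.5.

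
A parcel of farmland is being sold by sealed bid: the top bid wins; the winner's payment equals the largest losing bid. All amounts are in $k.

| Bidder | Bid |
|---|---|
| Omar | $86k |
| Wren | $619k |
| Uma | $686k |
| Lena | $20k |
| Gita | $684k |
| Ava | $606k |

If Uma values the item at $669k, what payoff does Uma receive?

Highest bid: Uma at $686k, so Uma wins.
Second-highest bid: Gita at $684k — that is the price the winner pays.
Uma's payoff = value − price = $669k − $684k = −$15k.

−$15k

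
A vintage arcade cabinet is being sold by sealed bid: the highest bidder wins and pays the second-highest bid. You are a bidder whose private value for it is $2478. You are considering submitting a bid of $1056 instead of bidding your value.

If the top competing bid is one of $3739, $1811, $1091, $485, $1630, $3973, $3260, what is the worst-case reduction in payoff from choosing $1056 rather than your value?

$3739: same outcome either way → loss $0.
$1811: truthful gives $667, deviation gives $0 → loss $667.
$1091: truthful gives $1387, deviation gives $0 → loss $1387.
$485: same outcome either way → loss $0.
$1630: truthful gives $848, deviation gives $0 → loss $848.
$3973: same outcome either way → loss $0.
$3260: same outcome either way → loss $0.
Maximum loss: $1387.

$1387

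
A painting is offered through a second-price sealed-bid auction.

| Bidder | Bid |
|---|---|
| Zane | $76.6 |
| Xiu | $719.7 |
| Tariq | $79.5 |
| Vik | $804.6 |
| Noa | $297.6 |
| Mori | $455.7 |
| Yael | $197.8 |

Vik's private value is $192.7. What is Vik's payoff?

−$527

Highest bid: Vik at $804.6, so Vik wins.
Second-highest bid: Xiu at $719.7 — that is the price the winner pays.
Vik's payoff = value − price = $192.7 − $719.7 = −$527.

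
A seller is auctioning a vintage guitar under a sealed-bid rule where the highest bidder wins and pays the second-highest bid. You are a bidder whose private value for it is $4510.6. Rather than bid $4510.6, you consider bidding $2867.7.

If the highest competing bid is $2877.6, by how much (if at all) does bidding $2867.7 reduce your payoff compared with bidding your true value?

$1633

Bidding your value $4510.6: you win (since $4510.6 > $2877.6) and pay $2877.6. Payoff $1633.
Bidding $2867.7: you lose. Payoff $0.
The competing bid $2877.6 lies between your shaded bid and your value, so underbidding forfeits an item you could have won at a profitable price.
Loss from deviating = $1633 − ($0) = $1633.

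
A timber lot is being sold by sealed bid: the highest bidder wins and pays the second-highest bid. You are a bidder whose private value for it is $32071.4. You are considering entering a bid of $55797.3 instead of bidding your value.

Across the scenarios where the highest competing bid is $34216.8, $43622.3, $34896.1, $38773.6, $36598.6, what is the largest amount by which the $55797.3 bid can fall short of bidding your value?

$34216.8: truthful gives $0, deviation gives −$2145.4 → loss $2145.4.
$43622.3: truthful gives $0, deviation gives −$11550.9 → loss $11550.9.
$34896.1: truthful gives $0, deviation gives −$2824.7 → loss $2824.7.
$38773.6: truthful gives $0, deviation gives −$6702.2 → loss $6702.2.
$36598.6: truthful gives $0, deviation gives −$4527.2 → loss $4527.2.
Maximum loss: $11550.9.

$11550.9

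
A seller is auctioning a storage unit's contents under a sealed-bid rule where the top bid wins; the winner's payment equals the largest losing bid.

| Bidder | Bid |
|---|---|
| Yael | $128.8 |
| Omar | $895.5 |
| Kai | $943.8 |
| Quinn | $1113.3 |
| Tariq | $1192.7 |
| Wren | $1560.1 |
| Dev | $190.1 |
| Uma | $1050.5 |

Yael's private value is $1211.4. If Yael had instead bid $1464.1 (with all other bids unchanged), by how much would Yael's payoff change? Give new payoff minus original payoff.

The highest bid among the other bidders is $1560.1; Yael's bid doesn't change that.
Original bid $128.8: Yael is not highest (top rival bid is $1560.1); payoff $0.
Alternative bid $1464.1: Yael is not highest (top rival bid is $1560.1); payoff $0.
Change in payoff = $0 − ($0) = $0.

$0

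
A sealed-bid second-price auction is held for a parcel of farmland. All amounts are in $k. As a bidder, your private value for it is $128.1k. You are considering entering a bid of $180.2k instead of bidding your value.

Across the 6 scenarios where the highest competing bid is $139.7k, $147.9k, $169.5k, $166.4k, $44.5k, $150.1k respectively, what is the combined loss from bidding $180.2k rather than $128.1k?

$133.1k

The deviation costs you only when the competing bid falls strictly between $128.1k and $180.2k; elsewhere both bids give the same outcome.
$139.7k: truthful payoff $0k, deviation payoff −$11.6k → loss $11.6k.
$147.9k: truthful payoff $0k, deviation payoff −$19.8k → loss $19.8k.
$169.5k: truthful payoff $0k, deviation payoff −$41.4k → loss $41.4k.
$166.4k: truthful payoff $0k, deviation payoff −$38.3k → loss $38.3k.
$44.5k: outcomes coincide → loss $0k.
$150.1k: truthful payoff $0k, deviation payoff −$22k → loss $22k.
Total loss = $11.6k + $19.8k + $41.4k + $38.3k + $22k = $133.1k.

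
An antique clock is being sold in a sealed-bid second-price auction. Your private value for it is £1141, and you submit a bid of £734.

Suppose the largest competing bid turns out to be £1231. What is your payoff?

£0

Your bid £734 is below the highest competing bid £1231, so you lose.
A losing bidder pays nothing and receives nothing: payoff = £0.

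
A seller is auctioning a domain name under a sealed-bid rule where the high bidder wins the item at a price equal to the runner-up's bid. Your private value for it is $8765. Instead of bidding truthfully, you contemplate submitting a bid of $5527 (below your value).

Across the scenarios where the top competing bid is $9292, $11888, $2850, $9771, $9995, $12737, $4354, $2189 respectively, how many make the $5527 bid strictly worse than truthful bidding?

The deviation hurts exactly when the highest competing bid lies strictly between $5527 and $8765 — underbidding then forfeits a profitable win.
$9292: above both → same outcome either way.
$11888: above both → same outcome either way.
$2850: below both → same outcome either way.
$9771: above both → same outcome either way.
$9995: above both → same outcome either way.
$12737: above both → same outcome either way.
$4354: below both → same outcome either way.
$2189: below both → same outcome either way.
Count: 0.

0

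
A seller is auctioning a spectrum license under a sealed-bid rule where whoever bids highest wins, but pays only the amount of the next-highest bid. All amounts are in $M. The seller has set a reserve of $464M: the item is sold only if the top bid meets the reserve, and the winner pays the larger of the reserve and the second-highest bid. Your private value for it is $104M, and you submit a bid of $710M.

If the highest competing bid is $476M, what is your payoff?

−$372M

Your bid $710M is the highest and exceeds the reserve.
Price = max(second-highest bid, reserve) = max($476M, $464M) = $476M.
Payoff = $104M − $476M = −$372M.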